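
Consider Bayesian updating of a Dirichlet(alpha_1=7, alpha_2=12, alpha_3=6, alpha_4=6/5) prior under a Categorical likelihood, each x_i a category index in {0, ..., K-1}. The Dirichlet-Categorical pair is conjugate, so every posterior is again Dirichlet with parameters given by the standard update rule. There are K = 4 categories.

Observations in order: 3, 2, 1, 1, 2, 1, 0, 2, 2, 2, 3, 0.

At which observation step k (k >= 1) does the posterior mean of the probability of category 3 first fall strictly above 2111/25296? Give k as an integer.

k = 11

obs 1: x=3 → posterior Dirichlet(7, 12, 6, 11/5)
obs 2: x=2 → posterior Dirichlet(7, 12, 7, 11/5)
obs 3: x=1 → posterior Dirichlet(7, 13, 7, 11/5)
obs 4: x=1 → posterior Dirichlet(7, 14, 7, 11/5)
obs 5: x=2 → posterior Dirichlet(7, 14, 8, 11/5)
obs 6: x=1 → posterior Dirichlet(7, 15, 8, 11/5)
obs 7: x=0 → posterior Dirichlet(8, 15, 8, 11/5)
obs 8: x=2 → posterior Dirichlet(8, 15, 9, 11/5)
obs 9: x=2 → posterior Dirichlet(8, 15, 10, 11/5)
obs 10: x=2 → posterior Dirichlet(8, 15, 11, 11/5)
obs 11: x=3 → posterior Dirichlet(8, 15, 11, 16/5)
obs 12: x=0 → posterior Dirichlet(9, 15, 11, 16/5)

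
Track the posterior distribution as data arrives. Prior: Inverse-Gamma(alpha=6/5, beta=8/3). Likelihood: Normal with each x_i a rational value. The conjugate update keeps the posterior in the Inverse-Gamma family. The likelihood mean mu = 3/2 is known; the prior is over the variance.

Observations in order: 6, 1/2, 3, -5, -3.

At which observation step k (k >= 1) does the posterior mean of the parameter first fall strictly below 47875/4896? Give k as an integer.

obs 1: x=6 → posterior Inverse-Gamma(17/10, 307/24)
obs 2: x=1/2 → posterior Inverse-Gamma(11/5, 319/24)
obs 3: x=3 → posterior Inverse-Gamma(27/10, 173/12)
obs 4: x=-5 → posterior Inverse-Gamma(16/5, 853/24)
obs 5: x=-3 → posterior Inverse-Gamma(37/10, 137/3)

k = 3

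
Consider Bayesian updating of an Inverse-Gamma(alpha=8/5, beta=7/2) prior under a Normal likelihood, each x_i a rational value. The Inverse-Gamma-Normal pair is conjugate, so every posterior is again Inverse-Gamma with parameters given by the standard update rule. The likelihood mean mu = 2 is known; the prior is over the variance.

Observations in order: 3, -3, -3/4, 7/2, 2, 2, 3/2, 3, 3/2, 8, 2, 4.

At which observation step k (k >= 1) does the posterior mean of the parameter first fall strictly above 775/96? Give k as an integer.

obs 1: x=3 → posterior Inverse-Gamma(21/10, 4)
obs 2: x=-3 → posterior Inverse-Gamma(13/5, 33/2)
obs 3: x=-3/4 → posterior Inverse-Gamma(31/10, 649/32)
obs 4: x=7/2 → posterior Inverse-Gamma(18/5, 685/32)
obs 5: x=2 → posterior Inverse-Gamma(41/10, 685/32)
obs 6: x=2 → posterior Inverse-Gamma(23/5, 685/32)
obs 7: x=3/2 → posterior Inverse-Gamma(51/10, 689/32)
obs 8: x=3 → posterior Inverse-Gamma(28/5, 705/32)
obs 9: x=3/2 → posterior Inverse-Gamma(61/10, 709/32)
obs 10: x=8 → posterior Inverse-Gamma(33/5, 1285/32)
obs 11: x=2 → posterior Inverse-Gamma(71/10, 1285/32)
obs 12: x=4 → posterior Inverse-Gamma(38/5, 1349/32)

k = 2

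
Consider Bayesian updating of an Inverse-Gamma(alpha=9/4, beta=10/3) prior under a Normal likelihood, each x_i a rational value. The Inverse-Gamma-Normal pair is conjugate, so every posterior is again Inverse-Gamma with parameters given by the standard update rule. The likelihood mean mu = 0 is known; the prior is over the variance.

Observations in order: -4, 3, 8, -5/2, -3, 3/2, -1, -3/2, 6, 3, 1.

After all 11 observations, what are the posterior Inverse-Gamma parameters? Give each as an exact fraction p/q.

alpha=31/4, beta=1949/24

obs 1: x=-4 → posterior Inverse-Gamma(11/4, 34/3)
obs 2: x=3 → posterior Inverse-Gamma(13/4, 95/6)
obs 3: x=8 → posterior Inverse-Gamma(15/4, 287/6)
obs 4: x=-5/2 → posterior Inverse-Gamma(17/4, 1223/24)
obs 5: x=-3 → posterior Inverse-Gamma(19/4, 1331/24)
obs 6: x=3/2 → posterior Inverse-Gamma(21/4, 679/12)
obs 7: x=-1 → posterior Inverse-Gamma(23/4, 685/12)
obs 8: x=-3/2 → posterior Inverse-Gamma(25/4, 1397/24)
obs 9: x=6 → posterior Inverse-Gamma(27/4, 1829/24)
obs 10: x=3 → posterior Inverse-Gamma(29/4, 1937/24)
obs 11: x=1 → posterior Inverse-Gamma(31/4, 1949/24)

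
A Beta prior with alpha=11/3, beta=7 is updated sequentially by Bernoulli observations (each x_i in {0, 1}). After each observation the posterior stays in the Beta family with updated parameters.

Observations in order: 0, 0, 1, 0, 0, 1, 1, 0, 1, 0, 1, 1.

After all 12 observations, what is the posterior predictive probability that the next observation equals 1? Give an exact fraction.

obs 1: x=0 → posterior Beta(11/3, 8)
obs 2: x=0 → posterior Beta(11/3, 9)
obs 3: x=1 → posterior Beta(14/3, 9)
obs 4: x=0 → posterior Beta(14/3, 10)
obs 5: x=0 → posterior Beta(14/3, 11)
obs 6: x=1 → posterior Beta(17/3, 11)
obs 7: x=1 → posterior Beta(20/3, 11)
obs 8: x=0 → posterior Beta(20/3, 12)
obs 9: x=1 → posterior Beta(23/3, 12)
obs 10: x=0 → posterior Beta(23/3, 13)
obs 11: x=1 → posterior Beta(26/3, 13)
obs 12: x=1 → posterior Beta(29/3, 13)

29/68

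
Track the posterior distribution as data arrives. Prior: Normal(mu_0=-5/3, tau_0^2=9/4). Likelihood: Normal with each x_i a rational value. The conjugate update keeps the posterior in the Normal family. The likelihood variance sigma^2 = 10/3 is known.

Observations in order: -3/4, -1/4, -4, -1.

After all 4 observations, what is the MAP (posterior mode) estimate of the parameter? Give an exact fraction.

obs 1: x=-3/4 → posterior Normal(-1043/804, 90/67)
obs 2: x=-1/4 → posterior Normal(-281/282, 45/47)
obs 3: x=-4 → posterior Normal(-5/3, 90/121)
obs 4: x=-1 → posterior Normal(-343/222, 45/74)

-343/222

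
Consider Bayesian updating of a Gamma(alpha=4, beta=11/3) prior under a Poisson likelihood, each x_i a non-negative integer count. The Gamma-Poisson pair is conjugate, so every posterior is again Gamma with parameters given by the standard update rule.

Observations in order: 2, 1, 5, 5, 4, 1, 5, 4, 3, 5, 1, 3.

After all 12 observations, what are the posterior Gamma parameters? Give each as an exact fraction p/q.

obs 1: x=2 → posterior Gamma(6, 14/3)
obs 2: x=1 → posterior Gamma(7, 17/3)
obs 3: x=5 → posterior Gamma(12, 20/3)
obs 4: x=5 → posterior Gamma(17, 23/3)
obs 5: x=4 → posterior Gamma(21, 26/3)
obs 6: x=1 → posterior Gamma(22, 29/3)
obs 7: x=5 → posterior Gamma(27, 32/3)
obs 8: x=4 → posterior Gamma(31, 35/3)
obs 9: x=3 → posterior Gamma(34, 38/3)
obs 10: x=5 → posterior Gamma(39, 41/3)
obs 11: x=1 → posterior Gamma(40, 44/3)
obs 12: x=3 → posterior Gamma(43, 47/3)

alpha=43, beta=47/3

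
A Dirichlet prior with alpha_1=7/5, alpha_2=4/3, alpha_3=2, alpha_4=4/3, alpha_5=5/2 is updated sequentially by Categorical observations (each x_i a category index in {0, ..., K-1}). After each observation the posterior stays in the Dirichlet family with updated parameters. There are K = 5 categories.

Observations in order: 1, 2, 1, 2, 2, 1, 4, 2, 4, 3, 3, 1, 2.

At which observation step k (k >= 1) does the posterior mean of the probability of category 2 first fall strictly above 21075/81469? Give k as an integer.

k = 2

obs 1: x=1 → posterior Dirichlet(7/5, 7/3, 2, 4/3, 5/2)
obs 2: x=2 → posterior Dirichlet(7/5, 7/3, 3, 4/3, 5/2)
obs 3: x=1 → posterior Dirichlet(7/5, 10/3, 3, 4/3, 5/2)
obs 4: x=2 → posterior Dirichlet(7/5, 10/3, 4, 4/3, 5/2)
obs 5: x=2 → posterior Dirichlet(7/5, 10/3, 5, 4/3, 5/2)
obs 6: x=1 → posterior Dirichlet(7/5, 13/3, 5, 4/3, 5/2)
obs 7: x=4 → posterior Dirichlet(7/5, 13/3, 5, 4/3, 7/2)
obs 8: x=2 → posterior Dirichlet(7/5, 13/3, 6, 4/3, 7/2)
obs 9: x=4 → posterior Dirichlet(7/5, 13/3, 6, 4/3, 9/2)
obs 10: x=3 → posterior Dirichlet(7/5, 13/3, 6, 7/3, 9/2)
obs 11: x=3 → posterior Dirichlet(7/5, 13/3, 6, 10/3, 9/2)
obs 12: x=1 → posterior Dirichlet(7/5, 16/3, 6, 10/3, 9/2)
obs 13: x=2 → posterior Dirichlet(7/5, 16/3, 7, 10/3, 9/2)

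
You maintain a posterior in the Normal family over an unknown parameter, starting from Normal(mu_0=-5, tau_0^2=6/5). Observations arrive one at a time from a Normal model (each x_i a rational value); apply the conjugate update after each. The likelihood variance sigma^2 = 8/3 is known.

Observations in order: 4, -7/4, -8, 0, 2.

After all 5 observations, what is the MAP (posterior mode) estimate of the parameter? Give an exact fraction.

-107/52

obs 1: x=4 → posterior Normal(-64/29, 24/29)
obs 2: x=-7/4 → posterior Normal(-319/152, 12/19)
obs 3: x=-8 → posterior Normal(-607/188, 24/47)
obs 4: x=0 → posterior Normal(-607/224, 3/7)
obs 5: x=2 → posterior Normal(-107/52, 24/65)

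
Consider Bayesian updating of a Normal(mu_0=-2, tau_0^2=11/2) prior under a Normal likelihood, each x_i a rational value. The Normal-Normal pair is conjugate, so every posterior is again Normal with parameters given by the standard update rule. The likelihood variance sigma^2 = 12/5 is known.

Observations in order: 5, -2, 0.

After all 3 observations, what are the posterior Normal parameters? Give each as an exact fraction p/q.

obs 1: x=5 → posterior Normal(227/79, 132/79)
obs 2: x=-2 → posterior Normal(117/134, 66/67)
obs 3: x=0 → posterior Normal(13/21, 44/63)

mu_0=13/21, tau_0^2=44/63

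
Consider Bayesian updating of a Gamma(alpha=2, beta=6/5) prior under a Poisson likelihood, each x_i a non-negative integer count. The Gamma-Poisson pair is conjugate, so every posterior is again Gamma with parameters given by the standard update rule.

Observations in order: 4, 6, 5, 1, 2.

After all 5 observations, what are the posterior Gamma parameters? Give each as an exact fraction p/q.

alpha=20, beta=31/5

obs 1: x=4 → posterior Gamma(6, 11/5)
obs 2: x=6 → posterior Gamma(12, 16/5)
obs 3: x=5 → posterior Gamma(17, 21/5)
obs 4: x=1 → posterior Gamma(18, 26/5)
obs 5: x=2 → posterior Gamma(20, 31/5)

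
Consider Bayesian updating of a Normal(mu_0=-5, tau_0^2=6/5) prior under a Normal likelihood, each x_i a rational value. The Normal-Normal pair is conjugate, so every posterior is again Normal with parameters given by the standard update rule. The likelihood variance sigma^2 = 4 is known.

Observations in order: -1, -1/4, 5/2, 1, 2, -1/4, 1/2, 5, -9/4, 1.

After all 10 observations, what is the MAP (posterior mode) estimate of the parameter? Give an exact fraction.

obs 1: x=-1 → posterior Normal(-53/13, 12/13)
obs 2: x=-1/4 → posterior Normal(-215/64, 3/4)
obs 3: x=5/2 → posterior Normal(-185/76, 12/19)
obs 4: x=1 → posterior Normal(-173/88, 6/11)
obs 5: x=2 → posterior Normal(-149/100, 12/25)
obs 6: x=-1/4 → posterior Normal(-19/14, 3/7)
obs 7: x=1/2 → posterior Normal(-73/62, 12/31)
obs 8: x=5 → posterior Normal(-43/68, 6/17)
obs 9: x=-9/4 → posterior Normal(-113/148, 12/37)
obs 10: x=1 → posterior Normal(-101/160, 3/10)

-101/160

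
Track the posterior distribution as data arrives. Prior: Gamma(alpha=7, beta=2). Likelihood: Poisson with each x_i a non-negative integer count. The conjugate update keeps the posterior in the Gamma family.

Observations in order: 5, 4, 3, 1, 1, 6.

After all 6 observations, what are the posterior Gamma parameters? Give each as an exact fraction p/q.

alpha=27, beta=8

obs 1: x=5 → posterior Gamma(12, 3)
obs 2: x=4 → posterior Gamma(16, 4)
obs 3: x=3 → posterior Gamma(19, 5)
obs 4: x=1 → posterior Gamma(20, 6)
obs 5: x=1 → posterior Gamma(21, 7)
obs 6: x=6 → posterior Gamma(27, 8)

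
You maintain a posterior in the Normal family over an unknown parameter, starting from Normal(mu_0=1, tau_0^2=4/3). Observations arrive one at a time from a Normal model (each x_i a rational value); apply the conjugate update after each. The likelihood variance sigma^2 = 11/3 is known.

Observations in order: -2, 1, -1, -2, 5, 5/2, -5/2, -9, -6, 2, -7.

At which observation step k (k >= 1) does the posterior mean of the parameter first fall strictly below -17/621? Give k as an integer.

obs 1: x=-2 → posterior Normal(1/5, 44/45)
obs 2: x=1 → posterior Normal(7/19, 44/57)
obs 3: x=-1 → posterior Normal(3/23, 44/69)
obs 4: x=-2 → posterior Normal(-5/27, 44/81)
obs 5: x=5 → posterior Normal(15/31, 44/93)
obs 6: x=5/2 → posterior Normal(5/7, 44/105)
obs 7: x=-5/2 → posterior Normal(5/13, 44/117)
obs 8: x=-9 → posterior Normal(-21/43, 44/129)
obs 9: x=-6 → posterior Normal(-45/47, 44/141)
obs 10: x=2 → posterior Normal(-37/51, 44/153)
obs 11: x=-7 → posterior Normal(-13/11, 4/15)

k = 4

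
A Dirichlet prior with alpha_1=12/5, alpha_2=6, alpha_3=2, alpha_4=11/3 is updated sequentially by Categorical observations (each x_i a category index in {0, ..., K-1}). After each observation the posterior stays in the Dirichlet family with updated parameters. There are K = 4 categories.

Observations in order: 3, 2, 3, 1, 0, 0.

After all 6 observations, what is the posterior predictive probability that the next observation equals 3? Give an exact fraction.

85/301

obs 1: x=3 → posterior Dirichlet(12/5, 6, 2, 14/3)
obs 2: x=2 → posterior Dirichlet(12/5, 6, 3, 14/3)
obs 3: x=3 → posterior Dirichlet(12/5, 6, 3, 17/3)
obs 4: x=1 → posterior Dirichlet(12/5, 7, 3, 17/3)
obs 5: x=0 → posterior Dirichlet(17/5, 7, 3, 17/3)
obs 6: x=0 → posterior Dirichlet(22/5, 7, 3, 17/3)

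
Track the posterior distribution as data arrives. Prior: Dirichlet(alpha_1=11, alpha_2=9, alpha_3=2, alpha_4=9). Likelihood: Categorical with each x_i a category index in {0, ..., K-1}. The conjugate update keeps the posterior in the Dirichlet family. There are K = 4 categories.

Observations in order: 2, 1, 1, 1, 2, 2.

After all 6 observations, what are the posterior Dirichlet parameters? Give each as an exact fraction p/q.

obs 1: x=2 → posterior Dirichlet(11, 9, 3, 9)
obs 2: x=1 → posterior Dirichlet(11, 10, 3, 9)
obs 3: x=1 → posterior Dirichlet(11, 11, 3, 9)
obs 4: x=1 → posterior Dirichlet(11, 12, 3, 9)
obs 5: x=2 → posterior Dirichlet(11, 12, 4, 9)
obs 6: x=2 → posterior Dirichlet(11, 12, 5, 9)

alpha_1=11, alpha_2=12, alpha_3=5, alpha_4=9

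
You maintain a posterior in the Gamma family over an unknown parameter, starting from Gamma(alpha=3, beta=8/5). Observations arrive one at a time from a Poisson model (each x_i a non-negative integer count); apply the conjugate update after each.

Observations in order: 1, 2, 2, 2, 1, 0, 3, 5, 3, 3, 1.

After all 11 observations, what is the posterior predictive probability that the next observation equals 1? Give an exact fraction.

3942463147678081087265534744645740533833544411585/15021408178160923553486877190420225619386188169216

obs 1: x=1 → posterior Gamma(4, 13/5)
obs 2: x=2 → posterior Gamma(6, 18/5)
obs 3: x=2 → posterior Gamma(8, 23/5)
obs 4: x=2 → posterior Gamma(10, 28/5)
obs 5: x=1 → posterior Gamma(11, 33/5)
obs 6: x=0 → posterior Gamma(11, 38/5)
obs 7: x=3 → posterior Gamma(14, 43/5)
obs 8: x=5 → posterior Gamma(19, 48/5)
obs 9: x=3 → posterior Gamma(22, 53/5)
obs 10: x=3 → posterior Gamma(25, 58/5)
obs 11: x=1 → posterior Gamma(26, 63/5)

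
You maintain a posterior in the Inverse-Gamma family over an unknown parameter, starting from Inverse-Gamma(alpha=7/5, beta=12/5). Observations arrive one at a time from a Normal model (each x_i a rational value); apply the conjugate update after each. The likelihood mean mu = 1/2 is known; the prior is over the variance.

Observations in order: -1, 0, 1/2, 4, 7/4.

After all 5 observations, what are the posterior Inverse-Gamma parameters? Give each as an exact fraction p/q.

alpha=39/10, beta=1689/160

obs 1: x=-1 → posterior Inverse-Gamma(19/10, 141/40)
obs 2: x=0 → posterior Inverse-Gamma(12/5, 73/20)
obs 3: x=1/2 → posterior Inverse-Gamma(29/10, 73/20)
obs 4: x=4 → posterior Inverse-Gamma(17/5, 391/40)
obs 5: x=7/4 → posterior Inverse-Gamma(39/10, 1689/160)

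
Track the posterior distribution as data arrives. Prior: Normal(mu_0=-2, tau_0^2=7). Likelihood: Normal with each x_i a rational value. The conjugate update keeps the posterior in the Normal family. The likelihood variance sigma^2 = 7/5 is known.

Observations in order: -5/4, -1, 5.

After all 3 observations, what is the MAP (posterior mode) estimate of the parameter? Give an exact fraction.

47/64

obs 1: x=-5/4 → posterior Normal(-11/8, 7/6)
obs 2: x=-1 → posterior Normal(-53/44, 7/11)
obs 3: x=5 → posterior Normal(47/64, 7/16)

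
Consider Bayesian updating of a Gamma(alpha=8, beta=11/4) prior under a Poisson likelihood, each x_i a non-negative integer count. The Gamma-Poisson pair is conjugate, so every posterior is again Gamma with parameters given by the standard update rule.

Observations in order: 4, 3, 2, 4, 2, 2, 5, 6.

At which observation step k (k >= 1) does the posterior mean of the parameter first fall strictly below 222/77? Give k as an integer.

k = 6

obs 1: x=4 → posterior Gamma(12, 15/4)
obs 2: x=3 → posterior Gamma(15, 19/4)
obs 3: x=2 → posterior Gamma(17, 23/4)
obs 4: x=4 → posterior Gamma(21, 27/4)
obs 5: x=2 → posterior Gamma(23, 31/4)
obs 6: x=2 → posterior Gamma(25, 35/4)
obs 7: x=5 → posterior Gamma(30, 39/4)
obs 8: x=6 → posterior Gamma(36, 43/4)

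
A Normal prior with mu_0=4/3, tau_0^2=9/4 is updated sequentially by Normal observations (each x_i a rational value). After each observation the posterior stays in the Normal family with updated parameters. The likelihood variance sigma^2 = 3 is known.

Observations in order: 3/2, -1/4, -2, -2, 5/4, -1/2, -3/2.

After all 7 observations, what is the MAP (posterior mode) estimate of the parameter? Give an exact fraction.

-31/150

obs 1: x=3/2 → posterior Normal(59/42, 9/7)
obs 2: x=-1/4 → posterior Normal(109/120, 9/10)
obs 3: x=-2 → posterior Normal(37/156, 9/13)
obs 4: x=-2 → posterior Normal(-35/192, 9/16)
obs 5: x=5/4 → posterior Normal(5/114, 9/19)
obs 6: x=-1/2 → posterior Normal(-1/33, 9/22)
obs 7: x=-3/2 → posterior Normal(-31/150, 9/25)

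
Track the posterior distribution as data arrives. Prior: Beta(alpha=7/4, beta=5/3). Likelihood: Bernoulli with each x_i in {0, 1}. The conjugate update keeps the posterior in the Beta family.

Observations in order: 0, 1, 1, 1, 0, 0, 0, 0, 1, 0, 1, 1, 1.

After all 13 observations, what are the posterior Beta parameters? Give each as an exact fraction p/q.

alpha=35/4, beta=23/3

obs 1: x=0 → posterior Beta(7/4, 8/3)
obs 2: x=1 → posterior Beta(11/4, 8/3)
obs 3: x=1 → posterior Beta(15/4, 8/3)
obs 4: x=1 → posterior Beta(19/4, 8/3)
obs 5: x=0 → posterior Beta(19/4, 11/3)
obs 6: x=0 → posterior Beta(19/4, 14/3)
obs 7: x=0 → posterior Beta(19/4, 17/3)
obs 8: x=0 → posterior Beta(19/4, 20/3)
obs 9: x=1 → posterior Beta(23/4, 20/3)
obs 10: x=0 → posterior Beta(23/4, 23/3)
obs 11: x=1 → posterior Beta(27/4, 23/3)
obs 12: x=1 → posterior Beta(31/4, 23/3)
obs 13: x=1 → posterior Beta(35/4, 23/3)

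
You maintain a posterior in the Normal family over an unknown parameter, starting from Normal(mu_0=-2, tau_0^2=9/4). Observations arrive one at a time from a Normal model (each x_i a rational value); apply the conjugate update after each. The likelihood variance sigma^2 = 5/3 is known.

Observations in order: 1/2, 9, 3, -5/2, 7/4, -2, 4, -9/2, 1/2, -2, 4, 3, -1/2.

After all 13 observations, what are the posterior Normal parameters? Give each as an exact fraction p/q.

mu_0=197/212, tau_0^2=45/371

obs 1: x=1/2 → posterior Normal(-53/94, 45/47)
obs 2: x=9 → posterior Normal(433/148, 45/74)
obs 3: x=3 → posterior Normal(595/202, 45/101)
obs 4: x=-5/2 → posterior Normal(115/64, 45/128)
obs 5: x=7/4 → posterior Normal(1109/620, 9/31)
obs 6: x=-2 → posterior Normal(893/728, 45/182)
obs 7: x=4 → posterior Normal(1325/836, 45/209)
obs 8: x=-9/2 → posterior Normal(839/944, 45/236)
obs 9: x=1/2 → posterior Normal(893/1052, 45/263)
obs 10: x=-2 → posterior Normal(677/1160, 9/58)
obs 11: x=4 → posterior Normal(1109/1268, 45/317)
obs 12: x=3 → posterior Normal(1433/1376, 45/344)
obs 13: x=-1/2 → posterior Normal(197/212, 45/371)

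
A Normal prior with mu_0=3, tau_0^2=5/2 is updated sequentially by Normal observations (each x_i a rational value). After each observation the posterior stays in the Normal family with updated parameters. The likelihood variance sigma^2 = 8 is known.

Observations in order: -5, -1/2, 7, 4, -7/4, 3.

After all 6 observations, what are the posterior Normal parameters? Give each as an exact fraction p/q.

obs 1: x=-5 → posterior Normal(23/21, 40/21)
obs 2: x=-1/2 → posterior Normal(41/52, 20/13)
obs 3: x=7 → posterior Normal(111/62, 40/31)
obs 4: x=4 → posterior Normal(151/72, 10/9)
obs 5: x=-7/4 → posterior Normal(267/164, 40/41)
obs 6: x=3 → posterior Normal(327/184, 20/23)

mu_0=327/184, tau_0^2=20/23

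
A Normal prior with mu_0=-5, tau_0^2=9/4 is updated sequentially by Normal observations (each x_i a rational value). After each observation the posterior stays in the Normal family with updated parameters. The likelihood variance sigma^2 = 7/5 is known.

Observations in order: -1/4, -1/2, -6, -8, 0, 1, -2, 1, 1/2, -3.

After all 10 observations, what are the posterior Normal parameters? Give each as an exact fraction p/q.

obs 1: x=-1/4 → posterior Normal(-605/292, 63/73)
obs 2: x=-1/2 → posterior Normal(-695/472, 63/118)
obs 3: x=-6 → posterior Normal(-1775/652, 63/163)
obs 4: x=-8 → posterior Normal(-3215/832, 63/208)
obs 5: x=0 → posterior Normal(-3215/1012, 63/253)
obs 6: x=1 → posterior Normal(-3035/1192, 63/298)
obs 7: x=-2 → posterior Normal(-485/196, 9/49)
obs 8: x=1 → posterior Normal(-3215/1552, 63/388)
obs 9: x=1/2 → posterior Normal(-3125/1732, 63/433)
obs 10: x=-3 → posterior Normal(-3665/1912, 63/478)

mu_0=-3665/1912, tau_0^2=63/478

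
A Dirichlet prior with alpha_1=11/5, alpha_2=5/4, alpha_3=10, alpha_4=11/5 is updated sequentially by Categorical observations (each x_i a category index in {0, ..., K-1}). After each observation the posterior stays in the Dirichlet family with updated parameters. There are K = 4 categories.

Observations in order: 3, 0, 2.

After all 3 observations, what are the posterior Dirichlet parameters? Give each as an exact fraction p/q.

obs 1: x=3 → posterior Dirichlet(11/5, 5/4, 10, 16/5)
obs 2: x=0 → posterior Dirichlet(16/5, 5/4, 10, 16/5)
obs 3: x=2 → posterior Dirichlet(16/5, 5/4, 11, 16/5)

alpha_1=16/5, alpha_2=5/4, alpha_3=11, alpha_4=16/5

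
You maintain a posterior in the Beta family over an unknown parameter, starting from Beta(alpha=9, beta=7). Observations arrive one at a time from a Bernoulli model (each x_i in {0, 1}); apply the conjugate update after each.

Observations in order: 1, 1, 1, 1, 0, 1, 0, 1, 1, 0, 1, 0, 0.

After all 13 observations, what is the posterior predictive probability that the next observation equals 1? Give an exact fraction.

obs 1: x=1 → posterior Beta(10, 7)
obs 2: x=1 → posterior Beta(11, 7)
obs 3: x=1 → posterior Beta(12, 7)
obs 4: x=1 → posterior Beta(13, 7)
obs 5: x=0 → posterior Beta(13, 8)
obs 6: x=1 → posterior Beta(14, 8)
obs 7: x=0 → posterior Beta(14, 9)
obs 8: x=1 → posterior Beta(15, 9)
obs 9: x=1 → posterior Beta(16, 9)
obs 10: x=0 → posterior Beta(16, 10)
obs 11: x=1 → posterior Beta(17, 10)
obs 12: x=0 → posterior Beta(17, 11)
obs 13: x=0 → posterior Beta(17, 12)

17/29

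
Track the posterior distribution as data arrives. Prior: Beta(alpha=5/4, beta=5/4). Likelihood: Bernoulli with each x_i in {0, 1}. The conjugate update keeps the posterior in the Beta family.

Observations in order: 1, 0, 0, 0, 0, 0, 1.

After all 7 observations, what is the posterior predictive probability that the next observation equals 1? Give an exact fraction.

13/38

obs 1: x=1 → posterior Beta(9/4, 5/4)
obs 2: x=0 → posterior Beta(9/4, 9/4)
obs 3: x=0 → posterior Beta(9/4, 13/4)
obs 4: x=0 → posterior Beta(9/4, 17/4)
obs 5: x=0 → posterior Beta(9/4, 21/4)
obs 6: x=0 → posterior Beta(9/4, 25/4)
obs 7: x=1 → posterior Beta(13/4, 25/4)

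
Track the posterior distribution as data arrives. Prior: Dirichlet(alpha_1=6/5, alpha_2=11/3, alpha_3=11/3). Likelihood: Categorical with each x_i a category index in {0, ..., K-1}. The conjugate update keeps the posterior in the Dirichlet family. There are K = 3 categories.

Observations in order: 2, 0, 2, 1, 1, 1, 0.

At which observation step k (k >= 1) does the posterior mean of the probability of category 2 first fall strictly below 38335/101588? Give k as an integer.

obs 1: x=2 → posterior Dirichlet(6/5, 11/3, 14/3)
obs 2: x=0 → posterior Dirichlet(11/5, 11/3, 14/3)
obs 3: x=2 → posterior Dirichlet(11/5, 11/3, 17/3)
obs 4: x=1 → posterior Dirichlet(11/5, 14/3, 17/3)
obs 5: x=1 → posterior Dirichlet(11/5, 17/3, 17/3)
obs 6: x=1 → posterior Dirichlet(11/5, 20/3, 17/3)
obs 7: x=0 → posterior Dirichlet(16/5, 20/3, 17/3)

k = 7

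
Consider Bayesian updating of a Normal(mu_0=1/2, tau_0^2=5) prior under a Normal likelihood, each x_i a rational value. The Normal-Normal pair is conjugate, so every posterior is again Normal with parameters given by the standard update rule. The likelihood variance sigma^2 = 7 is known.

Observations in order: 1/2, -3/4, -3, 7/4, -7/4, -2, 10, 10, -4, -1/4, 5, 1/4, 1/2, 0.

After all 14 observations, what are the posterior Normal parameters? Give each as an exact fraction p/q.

obs 1: x=1/2 → posterior Normal(1/2, 35/12)
obs 2: x=-3/4 → posterior Normal(9/68, 35/17)
obs 3: x=-3 → posterior Normal(-51/88, 35/22)
obs 4: x=7/4 → posterior Normal(-4/27, 35/27)
obs 5: x=-7/4 → posterior Normal(-51/128, 35/32)
obs 6: x=-2 → posterior Normal(-91/148, 35/37)
obs 7: x=10 → posterior Normal(109/168, 5/6)
obs 8: x=10 → posterior Normal(309/188, 35/47)
obs 9: x=-4 → posterior Normal(229/208, 35/52)
obs 10: x=-1/4 → posterior Normal(56/57, 35/57)
obs 11: x=5 → posterior Normal(81/62, 35/62)
obs 12: x=1/4 → posterior Normal(329/268, 35/67)
obs 13: x=1/2 → posterior Normal(113/96, 35/72)
obs 14: x=0 → posterior Normal(339/308, 5/11)

mu_0=339/308, tau_0^2=5/11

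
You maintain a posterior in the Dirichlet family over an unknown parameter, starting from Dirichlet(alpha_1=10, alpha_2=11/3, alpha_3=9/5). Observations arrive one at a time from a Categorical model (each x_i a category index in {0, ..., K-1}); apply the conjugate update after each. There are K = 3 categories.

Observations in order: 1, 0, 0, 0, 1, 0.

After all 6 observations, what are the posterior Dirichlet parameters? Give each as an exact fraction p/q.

obs 1: x=1 → posterior Dirichlet(10, 14/3, 9/5)
obs 2: x=0 → posterior Dirichlet(11, 14/3, 9/5)
obs 3: x=0 → posterior Dirichlet(12, 14/3, 9/5)
obs 4: x=0 → posterior Dirichlet(13, 14/3, 9/5)
obs 5: x=1 → posterior Dirichlet(13, 17/3, 9/5)
obs 6: x=0 → posterior Dirichlet(14, 17/3, 9/5)

alpha_1=14, alpha_2=17/3, alpha_3=9/5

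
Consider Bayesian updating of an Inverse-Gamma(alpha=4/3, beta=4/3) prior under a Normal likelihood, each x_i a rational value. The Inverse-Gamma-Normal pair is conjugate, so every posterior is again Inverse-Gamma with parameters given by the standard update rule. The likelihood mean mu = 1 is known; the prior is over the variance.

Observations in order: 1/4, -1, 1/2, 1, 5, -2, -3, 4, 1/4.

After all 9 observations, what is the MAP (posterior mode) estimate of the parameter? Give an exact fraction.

1393/328

obs 1: x=1/4 → posterior Inverse-Gamma(11/6, 155/96)
obs 2: x=-1 → posterior Inverse-Gamma(7/3, 347/96)
obs 3: x=1/2 → posterior Inverse-Gamma(17/6, 359/96)
obs 4: x=1 → posterior Inverse-Gamma(10/3, 359/96)
obs 5: x=5 → posterior Inverse-Gamma(23/6, 1127/96)
obs 6: x=-2 → posterior Inverse-Gamma(13/3, 1559/96)
obs 7: x=-3 → posterior Inverse-Gamma(29/6, 2327/96)
obs 8: x=4 → posterior Inverse-Gamma(16/3, 2759/96)
obs 9: x=1/4 → posterior Inverse-Gamma(35/6, 1393/48)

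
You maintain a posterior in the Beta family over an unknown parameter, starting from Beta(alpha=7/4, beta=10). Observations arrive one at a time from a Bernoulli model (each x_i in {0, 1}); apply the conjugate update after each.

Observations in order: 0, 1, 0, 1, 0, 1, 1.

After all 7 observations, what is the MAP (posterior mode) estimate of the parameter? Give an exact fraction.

obs 1: x=0 → posterior Beta(7/4, 11)
obs 2: x=1 → posterior Beta(11/4, 11)
obs 3: x=0 → posterior Beta(11/4, 12)
obs 4: x=1 → posterior Beta(15/4, 12)
obs 5: x=0 → posterior Beta(15/4, 13)
obs 6: x=1 → posterior Beta(19/4, 13)
obs 7: x=1 → posterior Beta(23/4, 13)

19/67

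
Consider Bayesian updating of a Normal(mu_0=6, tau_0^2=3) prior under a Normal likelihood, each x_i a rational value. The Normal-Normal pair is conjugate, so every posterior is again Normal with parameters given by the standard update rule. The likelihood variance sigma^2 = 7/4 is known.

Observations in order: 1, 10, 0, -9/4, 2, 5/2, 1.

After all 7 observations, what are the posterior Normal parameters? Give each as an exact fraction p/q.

mu_0=213/91, tau_0^2=3/13

obs 1: x=1 → posterior Normal(54/19, 21/19)
obs 2: x=10 → posterior Normal(174/31, 21/31)
obs 3: x=0 → posterior Normal(174/43, 21/43)
obs 4: x=-9/4 → posterior Normal(147/55, 21/55)
obs 5: x=2 → posterior Normal(171/67, 21/67)
obs 6: x=5/2 → posterior Normal(201/79, 21/79)
obs 7: x=1 → posterior Normal(213/91, 3/13)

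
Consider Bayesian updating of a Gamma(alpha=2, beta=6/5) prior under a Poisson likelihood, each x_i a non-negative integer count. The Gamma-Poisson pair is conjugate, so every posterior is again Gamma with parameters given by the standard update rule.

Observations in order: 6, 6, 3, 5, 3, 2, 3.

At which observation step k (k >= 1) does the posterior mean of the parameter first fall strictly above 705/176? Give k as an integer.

obs 1: x=6 → posterior Gamma(8, 11/5)
obs 2: x=6 → posterior Gamma(14, 16/5)
obs 3: x=3 → posterior Gamma(17, 21/5)
obs 4: x=5 → posterior Gamma(22, 26/5)
obs 5: x=3 → posterior Gamma(25, 31/5)
obs 6: x=2 → posterior Gamma(27, 36/5)
obs 7: x=3 → posterior Gamma(30, 41/5)

k = 2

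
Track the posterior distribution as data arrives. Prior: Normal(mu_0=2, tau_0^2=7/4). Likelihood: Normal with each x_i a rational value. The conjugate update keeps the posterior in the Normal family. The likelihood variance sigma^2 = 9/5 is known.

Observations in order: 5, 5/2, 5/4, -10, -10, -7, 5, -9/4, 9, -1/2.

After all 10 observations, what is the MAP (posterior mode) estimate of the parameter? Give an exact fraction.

-173/386

obs 1: x=5 → posterior Normal(247/71, 63/71)
obs 2: x=5/2 → posterior Normal(669/212, 63/106)
obs 3: x=5/4 → posterior Normal(1513/564, 21/47)
obs 4: x=-10 → posterior Normal(113/704, 63/176)
obs 5: x=-10 → posterior Normal(-1287/844, 63/211)
obs 6: x=-7 → posterior Normal(-2267/984, 21/82)
obs 7: x=5 → posterior Normal(-1567/1124, 63/281)
obs 8: x=-9/4 → posterior Normal(-941/632, 63/316)
obs 9: x=9 → posterior Normal(-311/702, 7/39)
obs 10: x=-1/2 → posterior Normal(-173/386, 63/386)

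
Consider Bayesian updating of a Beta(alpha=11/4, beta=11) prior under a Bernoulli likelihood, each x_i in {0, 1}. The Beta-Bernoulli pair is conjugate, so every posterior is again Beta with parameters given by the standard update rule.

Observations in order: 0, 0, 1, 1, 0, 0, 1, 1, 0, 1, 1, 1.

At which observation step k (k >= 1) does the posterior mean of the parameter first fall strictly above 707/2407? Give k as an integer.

obs 1: x=0 → posterior Beta(11/4, 12)
obs 2: x=0 → posterior Beta(11/4, 13)
obs 3: x=1 → posterior Beta(15/4, 13)
obs 4: x=1 → posterior Beta(19/4, 13)
obs 5: x=0 → posterior Beta(19/4, 14)
obs 6: x=0 → posterior Beta(19/4, 15)
obs 7: x=1 → posterior Beta(23/4, 15)
obs 8: x=1 → posterior Beta(27/4, 15)
obs 9: x=0 → posterior Beta(27/4, 16)
obs 10: x=1 → posterior Beta(31/4, 16)
obs 11: x=1 → posterior Beta(35/4, 16)
obs 12: x=1 → posterior Beta(39/4, 16)

k = 8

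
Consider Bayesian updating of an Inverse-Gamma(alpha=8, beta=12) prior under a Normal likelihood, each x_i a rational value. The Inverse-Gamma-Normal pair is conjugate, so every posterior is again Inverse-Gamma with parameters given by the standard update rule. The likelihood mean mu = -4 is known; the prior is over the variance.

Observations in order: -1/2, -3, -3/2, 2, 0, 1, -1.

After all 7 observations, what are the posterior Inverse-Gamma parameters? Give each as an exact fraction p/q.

obs 1: x=-1/2 → posterior Inverse-Gamma(17/2, 145/8)
obs 2: x=-3 → posterior Inverse-Gamma(9, 149/8)
obs 3: x=-3/2 → posterior Inverse-Gamma(19/2, 87/4)
obs 4: x=2 → posterior Inverse-Gamma(10, 159/4)
obs 5: x=0 → posterior Inverse-Gamma(21/2, 191/4)
obs 6: x=1 → posterior Inverse-Gamma(11, 241/4)
obs 7: x=-1 → posterior Inverse-Gamma(23/2, 259/4)

alpha=23/2, beta=259/4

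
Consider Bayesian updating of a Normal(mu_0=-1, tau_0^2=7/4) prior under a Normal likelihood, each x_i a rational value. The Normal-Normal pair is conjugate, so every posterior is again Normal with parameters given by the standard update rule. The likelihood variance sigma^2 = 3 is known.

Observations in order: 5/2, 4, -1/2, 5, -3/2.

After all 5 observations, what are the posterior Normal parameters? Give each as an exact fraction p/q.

mu_0=109/94, tau_0^2=21/47

obs 1: x=5/2 → posterior Normal(11/38, 21/19)
obs 2: x=4 → posterior Normal(67/52, 21/26)
obs 3: x=-1/2 → posterior Normal(10/11, 7/11)
obs 4: x=5 → posterior Normal(13/8, 21/40)
obs 5: x=-3/2 → posterior Normal(109/94, 21/47)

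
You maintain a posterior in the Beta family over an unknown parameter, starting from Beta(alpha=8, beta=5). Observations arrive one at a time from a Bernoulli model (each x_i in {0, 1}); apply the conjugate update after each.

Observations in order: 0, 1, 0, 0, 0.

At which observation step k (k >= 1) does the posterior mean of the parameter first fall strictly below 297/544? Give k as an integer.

obs 1: x=0 → posterior Beta(8, 6)
obs 2: x=1 → posterior Beta(9, 6)
obs 3: x=0 → posterior Beta(9, 7)
obs 4: x=0 → posterior Beta(9, 8)
obs 5: x=0 → posterior Beta(9, 9)

k = 4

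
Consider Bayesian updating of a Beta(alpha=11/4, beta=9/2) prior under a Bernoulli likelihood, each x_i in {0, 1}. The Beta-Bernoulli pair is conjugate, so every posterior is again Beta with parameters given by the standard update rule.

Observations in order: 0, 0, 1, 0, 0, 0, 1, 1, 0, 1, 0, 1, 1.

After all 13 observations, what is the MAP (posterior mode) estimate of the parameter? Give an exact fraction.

31/73

obs 1: x=0 → posterior Beta(11/4, 11/2)
obs 2: x=0 → posterior Beta(11/4, 13/2)
obs 3: x=1 → posterior Beta(15/4, 13/2)
obs 4: x=0 → posterior Beta(15/4, 15/2)
obs 5: x=0 → posterior Beta(15/4, 17/2)
obs 6: x=0 → posterior Beta(15/4, 19/2)
obs 7: x=1 → posterior Beta(19/4, 19/2)
obs 8: x=1 → posterior Beta(23/4, 19/2)
obs 9: x=0 → posterior Beta(23/4, 21/2)
obs 10: x=1 → posterior Beta(27/4, 21/2)
obs 11: x=0 → posterior Beta(27/4, 23/2)
obs 12: x=1 → posterior Beta(31/4, 23/2)
obs 13: x=1 → posterior Beta(35/4, 23/2)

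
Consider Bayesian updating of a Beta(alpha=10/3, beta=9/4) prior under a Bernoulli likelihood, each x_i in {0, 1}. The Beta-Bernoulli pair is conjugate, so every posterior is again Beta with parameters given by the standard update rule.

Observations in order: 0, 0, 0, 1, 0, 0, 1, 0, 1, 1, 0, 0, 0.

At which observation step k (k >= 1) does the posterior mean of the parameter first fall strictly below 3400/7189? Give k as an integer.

obs 1: x=0 → posterior Beta(10/3, 13/4)
obs 2: x=0 → posterior Beta(10/3, 17/4)
obs 3: x=0 → posterior Beta(10/3, 21/4)
obs 4: x=1 → posterior Beta(13/3, 21/4)
obs 5: x=0 → posterior Beta(13/3, 25/4)
obs 6: x=0 → posterior Beta(13/3, 29/4)
obs 7: x=1 → posterior Beta(16/3, 29/4)
obs 8: x=0 → posterior Beta(16/3, 33/4)
obs 9: x=1 → posterior Beta(19/3, 33/4)
obs 10: x=1 → posterior Beta(22/3, 33/4)
obs 11: x=0 → posterior Beta(22/3, 37/4)
obs 12: x=0 → posterior Beta(22/3, 41/4)
obs 13: x=0 → posterior Beta(22/3, 45/4)

k = 2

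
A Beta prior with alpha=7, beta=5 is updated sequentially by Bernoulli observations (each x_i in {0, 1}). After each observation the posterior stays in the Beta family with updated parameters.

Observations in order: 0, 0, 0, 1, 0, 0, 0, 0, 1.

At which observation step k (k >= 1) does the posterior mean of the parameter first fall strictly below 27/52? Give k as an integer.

k = 2

obs 1: x=0 → posterior Beta(7, 6)
obs 2: x=0 → posterior Beta(7, 7)
obs 3: x=0 → posterior Beta(7, 8)
obs 4: x=1 → posterior Beta(8, 8)
obs 5: x=0 → posterior Beta(8, 9)
obs 6: x=0 → posterior Beta(8, 10)
obs 7: x=0 → posterior Beta(8, 11)
obs 8: x=0 → posterior Beta(8, 12)
obs 9: x=1 → posterior Beta(9, 12)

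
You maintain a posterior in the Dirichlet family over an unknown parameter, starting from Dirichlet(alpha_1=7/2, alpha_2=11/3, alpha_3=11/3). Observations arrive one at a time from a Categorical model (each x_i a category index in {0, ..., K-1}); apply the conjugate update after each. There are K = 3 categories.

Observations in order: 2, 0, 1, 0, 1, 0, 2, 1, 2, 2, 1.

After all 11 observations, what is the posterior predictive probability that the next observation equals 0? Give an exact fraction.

39/131

obs 1: x=2 → posterior Dirichlet(7/2, 11/3, 14/3)
obs 2: x=0 → posterior Dirichlet(9/2, 11/3, 14/3)
obs 3: x=1 → posterior Dirichlet(9/2, 14/3, 14/3)
obs 4: x=0 → posterior Dirichlet(11/2, 14/3, 14/3)
obs 5: x=1 → posterior Dirichlet(11/2, 17/3, 14/3)
obs 6: x=0 → posterior Dirichlet(13/2, 17/3, 14/3)
obs 7: x=2 → posterior Dirichlet(13/2, 17/3, 17/3)
obs 8: x=1 → posterior Dirichlet(13/2, 20/3, 17/3)
obs 9: x=2 → posterior Dirichlet(13/2, 20/3, 20/3)
obs 10: x=2 → posterior Dirichlet(13/2, 20/3, 23/3)
obs 11: x=1 → posterior Dirichlet(13/2, 23/3, 23/3)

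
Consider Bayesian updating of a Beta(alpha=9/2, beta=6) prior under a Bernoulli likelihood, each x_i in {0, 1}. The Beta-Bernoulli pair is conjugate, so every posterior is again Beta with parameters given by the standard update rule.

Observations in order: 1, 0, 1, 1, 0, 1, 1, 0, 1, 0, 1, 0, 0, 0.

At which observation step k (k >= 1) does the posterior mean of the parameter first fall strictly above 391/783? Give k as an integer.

obs 1: x=1 → posterior Beta(11/2, 6)
obs 2: x=0 → posterior Beta(11/2, 7)
obs 3: x=1 → posterior Beta(13/2, 7)
obs 4: x=1 → posterior Beta(15/2, 7)
obs 5: x=0 → posterior Beta(15/2, 8)
obs 6: x=1 → posterior Beta(17/2, 8)
obs 7: x=1 → posterior Beta(19/2, 8)
obs 8: x=0 → posterior Beta(19/2, 9)
obs 9: x=1 → posterior Beta(21/2, 9)
obs 10: x=0 → posterior Beta(21/2, 10)
obs 11: x=1 → posterior Beta(23/2, 10)
obs 12: x=0 → posterior Beta(23/2, 11)
obs 13: x=0 → posterior Beta(23/2, 12)
obs 14: x=0 → posterior Beta(23/2, 13)

k = 4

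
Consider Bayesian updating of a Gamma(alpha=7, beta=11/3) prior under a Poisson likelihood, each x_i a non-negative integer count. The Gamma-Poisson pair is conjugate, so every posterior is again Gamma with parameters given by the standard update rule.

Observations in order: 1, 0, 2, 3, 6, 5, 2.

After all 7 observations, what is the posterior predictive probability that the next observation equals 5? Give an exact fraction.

6733499309854724212490133610869251005854253056/104956982148309508747715731151401996612548828125

obs 1: x=1 → posterior Gamma(8, 14/3)
obs 2: x=0 → posterior Gamma(8, 17/3)
obs 3: x=2 → posterior Gamma(10, 20/3)
obs 4: x=3 → posterior Gamma(13, 23/3)
obs 5: x=6 → posterior Gamma(19, 26/3)
obs 6: x=5 → posterior Gamma(24, 29/3)
obs 7: x=2 → posterior Gamma(26, 32/3)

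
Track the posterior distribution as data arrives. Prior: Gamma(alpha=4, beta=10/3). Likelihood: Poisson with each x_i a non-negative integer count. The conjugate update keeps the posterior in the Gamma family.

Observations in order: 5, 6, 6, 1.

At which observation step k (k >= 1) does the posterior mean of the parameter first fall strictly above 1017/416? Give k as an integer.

k = 2

obs 1: x=5 → posterior Gamma(9, 13/3)
obs 2: x=6 → posterior Gamma(15, 16/3)
obs 3: x=6 → posterior Gamma(21, 19/3)
obs 4: x=1 → posterior Gamma(22, 22/3)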